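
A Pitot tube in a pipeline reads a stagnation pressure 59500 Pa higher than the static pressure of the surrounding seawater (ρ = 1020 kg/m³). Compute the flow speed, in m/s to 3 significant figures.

At the stagnation point the flow is brought to rest, so Bernoulli gives P_stag − P_static = ½ρv².
v = √(2ΔP/ρ) = √(2·59500/1020) = 10.8 m/s.

v ≈ 10.8 m/s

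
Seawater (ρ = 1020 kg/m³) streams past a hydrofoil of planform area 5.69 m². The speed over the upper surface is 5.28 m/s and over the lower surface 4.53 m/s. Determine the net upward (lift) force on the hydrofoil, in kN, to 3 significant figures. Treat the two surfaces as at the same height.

The faster flow above has the lower pressure; Bernoulli (same height) gives ΔP = ½ρ(v_up² − v_low²).
ΔP = ½·1020·(5.28² − 4.53²) = 3750 Pa.
Lift = ΔP · A = 3750 × 5.69 = 21400 N.

F ≈ 21.4 kN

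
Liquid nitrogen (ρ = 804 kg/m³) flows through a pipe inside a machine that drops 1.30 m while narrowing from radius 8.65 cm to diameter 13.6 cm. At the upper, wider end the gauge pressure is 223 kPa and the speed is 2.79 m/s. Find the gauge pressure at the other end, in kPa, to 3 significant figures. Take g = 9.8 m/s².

P₂ ≈ 228 kPa

By continuity, v₂ = v₁·A₁/A₂ = 2.79·(235/145) = 4.51 m/s.
Bernoulli: P₁ + ½ρv₁² + ρg h₁ = P₂ + ½ρv₂² + ρg h₂, so P₂ = P₁ + ½ρ(v₁² − v₂²) − ρg(h₂ − h₁).
P₂ = 223000 + ½·804·(2.79² − 4.51²) − 804·9.8·(−1.30) = 223000 + (-5060) − (-10200) = 228000 Pa.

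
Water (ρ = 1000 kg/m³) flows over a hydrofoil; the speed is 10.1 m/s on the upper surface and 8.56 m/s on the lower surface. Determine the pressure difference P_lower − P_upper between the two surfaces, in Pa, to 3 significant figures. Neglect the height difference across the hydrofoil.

ΔP ≈ 14400 Pa

With negligible Δh, P + ½ρv² is constant, so P_low − P_up = ½ρ(v_up² − v_low²).
ΔP = ½·1000·(10.1² − 8.56²) = 14400 Pa.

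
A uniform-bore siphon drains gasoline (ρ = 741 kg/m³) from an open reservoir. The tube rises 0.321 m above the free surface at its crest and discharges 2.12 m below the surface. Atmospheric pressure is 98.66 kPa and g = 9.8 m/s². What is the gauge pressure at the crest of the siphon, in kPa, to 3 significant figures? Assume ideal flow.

The outlet speed comes from Torricelli: v = √(2g·2.12) = 6.45 m/s.
With constant cross-section the crest speed equals v; applying Bernoulli from the surface up to the crest, P_top = P_atm − ½ρv² − ρg·h_top.
P_top = 98660 − ½·741·6.45² − 741·9.8·0.321 = 80900 Pa. So P_gauge = P_top − P_atm = -17700 Pa.

P_gauge ≈ -17.7 kPa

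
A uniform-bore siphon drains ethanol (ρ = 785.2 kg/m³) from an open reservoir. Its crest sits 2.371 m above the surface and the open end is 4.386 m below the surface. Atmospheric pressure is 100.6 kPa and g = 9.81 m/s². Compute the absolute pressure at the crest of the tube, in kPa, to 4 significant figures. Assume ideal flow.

P_top = 48.55 kPa

From the surface to the outlet (both open to atmosphere, surface at rest): v = √(2g·h_out) = √(2·9.81·4.386) = 9.276 m/s.
With constant cross-section the crest speed equals v; applying Bernoulli from the surface up to the crest, P_top = P_atm − ½ρv² − ρg·h_top.
P_top = 100600 − ½·785.2·9.276² − 785.2·9.81·2.371 = 48550 Pa.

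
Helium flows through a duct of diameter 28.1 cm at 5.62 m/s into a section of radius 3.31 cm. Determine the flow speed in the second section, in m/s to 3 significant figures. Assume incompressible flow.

v₂ ≈ 101 m/s

Mass conservation (A₁v₁ = A₂v₂) gives v₂ = 5.62 × 620/34.4 = 101 m/s.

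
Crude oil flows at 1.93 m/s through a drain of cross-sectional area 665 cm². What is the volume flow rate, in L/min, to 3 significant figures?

7700 L/min

Q = A·v = 0.0665 m² × 1.93 m/s = 0.128 m³/s.
Converting: 0.128 m³/s × 60000 = 7700 L/min.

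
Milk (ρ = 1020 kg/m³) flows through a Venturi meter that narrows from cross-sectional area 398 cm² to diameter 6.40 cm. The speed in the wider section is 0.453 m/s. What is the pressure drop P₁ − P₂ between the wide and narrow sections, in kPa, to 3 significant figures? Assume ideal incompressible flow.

Continuity gives A₁v₁ = A₂v₂, so v₂ = (398 cm²)/(32.2 cm²) × 0.453 m/s = 5.60 m/s.
With no height change, Bernoulli's equation is P₁ + ½ρv₁² = P₂ + ½ρv₂².
P₁ − P₂ = ½·1020·(5.60² − 0.453²) = ½·1020·31.2 = 15900 Pa.

ΔP = 15.9 kPa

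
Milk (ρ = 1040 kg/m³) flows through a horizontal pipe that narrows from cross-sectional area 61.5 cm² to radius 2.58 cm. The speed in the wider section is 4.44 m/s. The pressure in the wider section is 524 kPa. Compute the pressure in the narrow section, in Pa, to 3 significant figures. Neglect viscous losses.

P₂ = 446000 Pa

By continuity, v₂ = v₁·A₁/A₂ = 4.44·(61.5/20.9) = 13.1 m/s.
Bernoulli (h₁ = h₂): P₁ − P₂ = ½ρ(v₂² − v₁²).
P₂ = P₁ − ½ρ(v₂² − v₁²) = 524000 − ½·1040·(13.1² − 4.44²) = 524000 − 78400 = 446000 Pa.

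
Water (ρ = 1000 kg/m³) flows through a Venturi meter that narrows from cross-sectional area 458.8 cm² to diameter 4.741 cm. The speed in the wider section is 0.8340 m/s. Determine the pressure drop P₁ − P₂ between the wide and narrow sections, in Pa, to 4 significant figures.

ΔP ≈ 234600 Pa

Continuity gives A₁v₁ = A₂v₂, so v₂ = (458.8 cm²)/(17.65 cm²) × 0.8340 m/s = 21.68 m/s.
Bernoulli (h₁ = h₂): P₁ − P₂ = ½ρ(v₂² − v₁²).
P₁ − P₂ = ½·1000·(21.68² − 0.8340²) = ½·1000·469.1 = 234600 Pa.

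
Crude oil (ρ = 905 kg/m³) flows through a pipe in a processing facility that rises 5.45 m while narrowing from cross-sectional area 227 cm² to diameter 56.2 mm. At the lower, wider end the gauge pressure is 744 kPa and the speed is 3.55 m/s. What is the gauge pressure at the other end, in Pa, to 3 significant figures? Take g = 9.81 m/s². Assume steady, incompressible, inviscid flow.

P₂ = 224000 Pa

The volume flow rate is constant, so v₂ = (A₁/A₂)v₁ = (227/24.8)·3.55 = 32.5 m/s.
Bernoulli: P₁ + ½ρv₁² + ρg h₁ = P₂ + ½ρv₂² + ρg h₂, so P₂ = P₁ + ½ρ(v₁² − v₂²) − ρg(h₂ − h₁).
P₂ = 744000 + ½·905·(3.55² − 32.5²) − 905·9.81·(+5.45) = 744000 + (-472000) − (48400) = 224000 Pa.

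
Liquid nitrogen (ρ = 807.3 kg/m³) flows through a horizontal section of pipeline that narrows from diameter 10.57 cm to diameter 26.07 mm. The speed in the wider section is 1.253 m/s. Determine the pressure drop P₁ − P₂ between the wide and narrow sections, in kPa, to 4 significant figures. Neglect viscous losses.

170.6 kPa

Continuity gives A₁v₁ = A₂v₂, so v₂ = (87.75 cm²)/(5.338 cm²) × 1.253 m/s = 20.60 m/s.
Along the horizontal streamline, P + ½ρv² is constant.
P₁ − P₂ = ½·807.3·(20.60² − 1.253²) = ½·807.3·422.7 = 170600 Pa.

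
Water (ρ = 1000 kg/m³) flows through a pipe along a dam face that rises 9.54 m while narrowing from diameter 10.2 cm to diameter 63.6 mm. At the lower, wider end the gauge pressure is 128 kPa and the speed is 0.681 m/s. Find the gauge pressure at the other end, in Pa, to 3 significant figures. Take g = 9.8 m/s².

Mass conservation (A₁v₁ = A₂v₂) gives v₂ = 0.681 × 81.7/31.8 = 1.75 m/s.
Applying Bernoulli between the two ends and solving for P₂: P₂ = P₁ + ½ρ(v₁² − v₂²) − ρgΔh.
P₂ = 128000 + ½·1000·(0.681² − 1.75²) − 1000·9.8·(+9.54) = 128000 + (-1300) − (93500) = 33200 Pa.

P₂ ≈ 33200 Pa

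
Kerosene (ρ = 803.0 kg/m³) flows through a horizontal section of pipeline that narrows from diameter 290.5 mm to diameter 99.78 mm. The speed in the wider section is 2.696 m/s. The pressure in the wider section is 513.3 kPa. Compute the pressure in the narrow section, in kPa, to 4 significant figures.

P₂ = 306.5 kPa

The volume flow rate is constant, so v₂ = (A₁/A₂)v₁ = (662.8/78.19)·2.696 = 22.85 m/s.
The pipe is horizontal, so Bernoulli reduces to P₁ + ½ρv₁² = P₂ + ½ρv₂².
P₂ = P₁ − ½ρ(v₂² − v₁²) = 513300 − ½·803.0·(22.85² − 2.696²) = 513300 − 206800 = 306500 Pa.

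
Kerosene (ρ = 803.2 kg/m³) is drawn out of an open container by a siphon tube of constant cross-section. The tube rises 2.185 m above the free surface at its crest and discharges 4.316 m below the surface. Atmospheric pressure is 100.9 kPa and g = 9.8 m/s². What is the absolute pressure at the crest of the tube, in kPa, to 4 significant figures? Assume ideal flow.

From the surface to the outlet (both open to atmosphere, surface at rest): v = √(2g·h_out) = √(2·9.8·4.316) = 9.197 m/s.
With constant cross-section the crest speed equals v; applying Bernoulli from the surface up to the crest, P_top = P_atm − ½ρv² − ρg·h_top.
P_top = 100900 − ½·803.2·9.197² − 803.2·9.8·2.185 = 49730 Pa.

P_top ≈ 49.73 kPa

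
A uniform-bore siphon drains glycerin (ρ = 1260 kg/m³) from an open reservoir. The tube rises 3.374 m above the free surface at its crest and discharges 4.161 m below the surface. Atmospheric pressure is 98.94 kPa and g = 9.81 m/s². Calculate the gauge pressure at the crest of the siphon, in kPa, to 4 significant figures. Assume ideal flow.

Bernoulli surface→outlet gives ½v² = g·h_out, so v = √(2·9.81·4.161) = 9.035 m/s.
With constant cross-section the crest speed equals v; applying Bernoulli from the surface up to the crest, P_top = P_atm − ½ρv² − ρg·h_top.
P_top = 98940 − ½·1260·9.035² − 1260·9.81·3.374 = 5803 Pa. So P_gauge = P_top − P_atm = -93140 Pa.

P_gauge = -93.14 kPa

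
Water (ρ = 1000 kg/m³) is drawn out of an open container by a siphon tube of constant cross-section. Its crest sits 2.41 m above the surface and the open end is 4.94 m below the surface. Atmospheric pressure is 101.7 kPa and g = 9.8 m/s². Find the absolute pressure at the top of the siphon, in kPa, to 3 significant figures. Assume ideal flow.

From the surface to the outlet (both open to atmosphere, surface at rest): v = √(2g·h_out) = √(2·9.8·4.94) = 9.84 m/s.
The bore is uniform, so the speed at the crest is the same v. Bernoulli surface→crest: P_atm = P_top + ½ρv² + ρg·h_top.
P_top = 101700 − ½·1000·9.84² − 1000·9.8·2.41 = 29700 Pa.

P_top = 29.7 kPa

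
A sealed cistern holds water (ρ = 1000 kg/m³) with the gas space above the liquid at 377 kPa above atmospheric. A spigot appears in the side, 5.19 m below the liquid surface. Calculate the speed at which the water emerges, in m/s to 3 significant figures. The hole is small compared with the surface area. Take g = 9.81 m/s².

Take point 1 at the surface (v₁ ≈ 0) and point 2 at the hole (at atmospheric pressure). Bernoulli: P₁ + ρg h = P_atm + ½ρv₂².
With P₁ − P_atm = 377000 Pa, v₂ = √(2gh + 2ΔP/ρ) = √(2·9.81·5.19 + 2·377000/1000) = 29.3 m/s.

v = 29.3 m/s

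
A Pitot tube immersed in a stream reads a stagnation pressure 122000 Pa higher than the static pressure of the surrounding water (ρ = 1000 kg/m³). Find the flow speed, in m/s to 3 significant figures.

15.6 m/s

The dynamic pressure equals the rise in static pressure at the stagnation point: ΔP = ½ρv².
v = √(2ΔP/ρ) = √(2·122000/1000) = 15.6 m/s.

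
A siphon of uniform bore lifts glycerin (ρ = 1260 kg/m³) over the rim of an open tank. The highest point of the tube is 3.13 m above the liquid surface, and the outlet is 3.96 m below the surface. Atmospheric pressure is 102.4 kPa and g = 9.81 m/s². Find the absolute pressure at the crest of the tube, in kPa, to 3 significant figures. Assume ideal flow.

P_top ≈ 14.8 kPa

The outlet speed comes from Torricelli: v = √(2g·3.96) = 8.81 m/s.
The bore is uniform, so the speed at the crest is the same v. Bernoulli surface→crest: P_atm = P_top + ½ρv² + ρg·h_top.
P_top = 102400 − ½·1260·8.81² − 1260·9.81·3.13 = 14800 Pa.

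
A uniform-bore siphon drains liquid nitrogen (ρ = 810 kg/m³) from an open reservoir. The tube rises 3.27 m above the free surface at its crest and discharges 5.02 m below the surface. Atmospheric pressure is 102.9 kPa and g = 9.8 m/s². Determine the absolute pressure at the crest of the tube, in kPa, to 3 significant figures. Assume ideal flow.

P_top ≈ 37.1 kPa

The outlet speed comes from Torricelli: v = √(2g·5.02) = 9.92 m/s.
With constant cross-section the crest speed equals v; applying Bernoulli from the surface up to the crest, P_top = P_atm − ½ρv² − ρg·h_top.
P_top = 102900 − ½·810·9.92² − 810·9.8·3.27 = 37100 Pa.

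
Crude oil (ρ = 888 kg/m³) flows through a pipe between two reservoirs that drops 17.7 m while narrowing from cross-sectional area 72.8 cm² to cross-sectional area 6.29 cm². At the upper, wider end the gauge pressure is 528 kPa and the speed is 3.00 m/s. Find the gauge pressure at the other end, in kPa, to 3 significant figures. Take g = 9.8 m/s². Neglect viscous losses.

P₂ ≈ 151 kPa

By continuity, v₂ = v₁·A₁/A₂ = 3.00·(72.8/6.29) = 34.7 m/s.
Energy conservation along the streamline gives P₂ = P₁ − ½ρ(v₂² − v₁²) − ρg(h₂ − h₁).
P₂ = 528000 + ½·888·(3.00² − 34.7²) − 888·9.8·(−17.7) = 528000 + (-531000) − (-154000) = 151000 Pa.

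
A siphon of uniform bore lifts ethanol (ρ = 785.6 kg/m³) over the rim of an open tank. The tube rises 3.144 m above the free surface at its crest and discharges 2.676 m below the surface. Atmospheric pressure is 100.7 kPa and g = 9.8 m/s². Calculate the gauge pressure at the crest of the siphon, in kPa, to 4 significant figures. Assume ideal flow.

P_gauge ≈ -44.81 kPa

The outlet speed comes from Torricelli: v = √(2g·2.676) = 7.242 m/s.
Continuity keeps v the same throughout the tube; from surface to crest, P_atm + 0 = P_top + ½ρv² + ρg·h_top.
P_top = 100700 − ½·785.6·7.242² − 785.6·9.8·3.144 = 55890 Pa. So P_gauge = P_top − P_atm = -44810 Pa.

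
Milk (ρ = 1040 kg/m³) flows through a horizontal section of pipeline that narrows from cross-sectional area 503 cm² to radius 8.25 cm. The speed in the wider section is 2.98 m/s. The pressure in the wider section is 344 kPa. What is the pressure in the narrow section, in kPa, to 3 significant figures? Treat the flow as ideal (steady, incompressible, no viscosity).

P₂ ≈ 323 kPa

Continuity gives A₁v₁ = A₂v₂, so v₂ = (503 cm²)/(214 cm²) × 2.98 m/s = 7.01 m/s.
The pipe is horizontal, so Bernoulli reduces to P₁ + ½ρv₁² = P₂ + ½ρv₂².
P₂ = P₁ − ½ρ(v₂² − v₁²) = 344000 − ½·1040·(7.01² − 2.98²) = 344000 − 20900 = 323000 Pa.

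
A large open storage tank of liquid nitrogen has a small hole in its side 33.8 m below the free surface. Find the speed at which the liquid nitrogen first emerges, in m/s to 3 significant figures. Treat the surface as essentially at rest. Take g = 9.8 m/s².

The surface is effectively still and both ends are open, so ½v² = gh and v = √(2·9.8·33.8) = 25.7 m/s.

v ≈ 25.7 m/s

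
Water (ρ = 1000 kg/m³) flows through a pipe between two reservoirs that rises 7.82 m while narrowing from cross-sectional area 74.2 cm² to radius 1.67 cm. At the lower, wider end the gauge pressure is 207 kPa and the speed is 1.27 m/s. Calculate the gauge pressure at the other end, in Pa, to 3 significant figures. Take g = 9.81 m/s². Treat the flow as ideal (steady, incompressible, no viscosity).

P₂ = 73300 Pa

Mass conservation (A₁v₁ = A₂v₂) gives v₂ = 1.27 × 74.2/8.76 = 10.8 m/s.
Energy conservation along the streamline gives P₂ = P₁ − ½ρ(v₂² − v₁²) − ρg(h₂ − h₁).
P₂ = 207000 + ½·1000·(1.27² − 10.8²) − 1000·9.81·(+7.82) = 207000 + (-57000) − (76700) = 73300 Pa.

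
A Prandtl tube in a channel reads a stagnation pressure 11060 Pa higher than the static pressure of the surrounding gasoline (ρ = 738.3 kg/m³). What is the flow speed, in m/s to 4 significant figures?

The dynamic pressure equals the rise in static pressure at the stagnation point: ΔP = ½ρv².
v = √(2ΔP/ρ) = √(2·11060/738.3) = 5.474 m/s.

v = 5.474 m/s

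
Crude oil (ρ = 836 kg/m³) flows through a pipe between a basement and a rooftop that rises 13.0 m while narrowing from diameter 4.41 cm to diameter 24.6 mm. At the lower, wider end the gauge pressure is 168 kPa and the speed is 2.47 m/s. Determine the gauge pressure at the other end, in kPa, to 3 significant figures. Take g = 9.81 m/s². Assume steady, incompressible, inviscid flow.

Continuity gives A₁v₁ = A₂v₂, so v₂ = (15.3 cm²)/(4.75 cm²) × 2.47 m/s = 7.94 m/s.
Energy conservation along the streamline gives P₂ = P₁ − ½ρ(v₂² − v₁²) − ρg(h₂ − h₁).
P₂ = 168000 + ½·836·(2.47² − 7.94²) − 836·9.81·(+13.0) = 168000 + (-23800) − (107000) = 37600 Pa.

P₂ ≈ 37.6 kPa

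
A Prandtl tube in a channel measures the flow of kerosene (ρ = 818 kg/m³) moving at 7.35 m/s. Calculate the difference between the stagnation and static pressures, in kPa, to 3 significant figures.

ΔP ≈ 22.1 kPa

The dynamic pressure equals the rise in static pressure at the stagnation point: ΔP = ½ρv².
ΔP = ½·818·7.35² = 22100 Pa.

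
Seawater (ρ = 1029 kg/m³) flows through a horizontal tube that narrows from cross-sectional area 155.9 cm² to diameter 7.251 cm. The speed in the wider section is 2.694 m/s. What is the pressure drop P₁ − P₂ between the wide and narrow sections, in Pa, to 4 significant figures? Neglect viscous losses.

ΔP ≈ 49490 Pa

Mass conservation (A₁v₁ = A₂v₂) gives v₂ = 2.694 × 155.9/41.29 = 10.17 m/s.
The pipe is horizontal, so Bernoulli reduces to P₁ + ½ρv₁² = P₂ + ½ρv₂².
P₁ − P₂ = ½·1029·(10.17² − 2.694²) = ½·1029·96.19 = 49490 Pa.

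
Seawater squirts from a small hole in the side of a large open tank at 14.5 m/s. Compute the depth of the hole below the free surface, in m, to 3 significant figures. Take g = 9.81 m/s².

10.7 m

Inverting v = √(2gh) gives h = v² / 2g.
h = 14.5²/(2·9.81) = 210/19.62 = 10.7 m.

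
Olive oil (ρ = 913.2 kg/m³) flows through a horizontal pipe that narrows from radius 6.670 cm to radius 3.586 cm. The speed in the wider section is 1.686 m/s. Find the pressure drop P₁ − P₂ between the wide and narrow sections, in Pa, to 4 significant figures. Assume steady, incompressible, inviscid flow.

14240 Pa

The volume flow rate is constant, so v₂ = (A₁/A₂)v₁ = (139.8/40.40)·1.686 = 5.833 m/s.
Along the horizontal streamline, P + ½ρv² is constant.
P₁ − P₂ = ½·913.2·(5.833² − 1.686²) = ½·913.2·31.18 = 14240 Pa.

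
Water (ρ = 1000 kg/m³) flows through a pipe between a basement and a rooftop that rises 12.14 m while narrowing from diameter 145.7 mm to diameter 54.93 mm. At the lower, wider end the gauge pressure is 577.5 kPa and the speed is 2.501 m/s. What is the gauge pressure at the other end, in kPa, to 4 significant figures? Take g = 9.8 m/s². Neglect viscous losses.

By continuity, v₂ = v₁·A₁/A₂ = 2.501·(166.7/23.70) = 17.60 m/s.
Applying Bernoulli between the two ends and solving for P₂: P₂ = P₁ + ½ρ(v₁² − v₂²) − ρgΔh.
P₂ = 577500 + ½·1000·(2.501² − 17.60²) − 1000·9.8·(+12.14) = 577500 + (-151700) − (119000) = 306800 Pa.

306.8 kPa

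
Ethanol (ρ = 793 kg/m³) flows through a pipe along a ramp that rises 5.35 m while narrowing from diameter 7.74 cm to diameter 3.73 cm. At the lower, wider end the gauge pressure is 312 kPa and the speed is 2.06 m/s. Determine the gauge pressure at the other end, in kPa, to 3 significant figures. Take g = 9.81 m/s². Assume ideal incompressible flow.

Continuity gives A₁v₁ = A₂v₂, so v₂ = (47.1 cm²)/(10.9 cm²) × 2.06 m/s = 8.87 m/s.
Energy conservation along the streamline gives P₂ = P₁ − ½ρ(v₂² − v₁²) − ρg(h₂ − h₁).
P₂ = 312000 + ½·793·(2.06² − 8.87²) − 793·9.81·(+5.35) = 312000 + (-29500) − (41600) = 241000 Pa.

P₂ ≈ 241 kPa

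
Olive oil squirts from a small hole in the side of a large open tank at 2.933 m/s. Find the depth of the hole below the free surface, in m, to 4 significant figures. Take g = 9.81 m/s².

Torricelli: v = √(2gh), so h = v²/(2g).
h = 2.933²/(2·9.81) = 8.602/19.62 = 0.4385 m.

h ≈ 0.4385 m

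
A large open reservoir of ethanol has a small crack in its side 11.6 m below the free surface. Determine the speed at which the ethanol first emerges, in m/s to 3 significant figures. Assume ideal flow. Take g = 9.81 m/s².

15.1 m/s

Bernoulli from surface to hole (P equal, v_surface ≈ 0): v = √(2gh) = √(2×9.81×11.6) = 15.1 m/s.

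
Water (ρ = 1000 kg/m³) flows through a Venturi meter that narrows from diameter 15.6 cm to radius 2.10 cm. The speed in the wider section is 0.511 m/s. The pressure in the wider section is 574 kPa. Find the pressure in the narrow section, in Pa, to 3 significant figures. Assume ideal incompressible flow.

Continuity gives A₁v₁ = A₂v₂, so v₂ = (191 cm²)/(13.9 cm²) × 0.511 m/s = 7.05 m/s.
With no height change, Bernoulli's equation is P₁ + ½ρv₁² = P₂ + ½ρv₂².
P₂ = P₁ − ½ρ(v₂² − v₁²) = 574000 − ½·1000·(7.05² − 0.511²) = 574000 − 24700 = 549000 Pa.

549000 Pa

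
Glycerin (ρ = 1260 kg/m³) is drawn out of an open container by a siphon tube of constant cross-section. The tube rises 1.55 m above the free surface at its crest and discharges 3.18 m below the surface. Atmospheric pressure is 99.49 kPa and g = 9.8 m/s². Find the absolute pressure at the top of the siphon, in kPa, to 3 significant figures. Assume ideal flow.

P_top ≈ 41.1 kPa

From the surface to the outlet (both open to atmosphere, surface at rest): v = √(2g·h_out) = √(2·9.8·3.18) = 7.89 m/s.
The bore is uniform, so the speed at the crest is the same v. Bernoulli surface→crest: P_atm = P_top + ½ρv² + ρg·h_top.
P_top = 99490 − ½·1260·7.89² − 1260·9.8·1.55 = 41100 Pa.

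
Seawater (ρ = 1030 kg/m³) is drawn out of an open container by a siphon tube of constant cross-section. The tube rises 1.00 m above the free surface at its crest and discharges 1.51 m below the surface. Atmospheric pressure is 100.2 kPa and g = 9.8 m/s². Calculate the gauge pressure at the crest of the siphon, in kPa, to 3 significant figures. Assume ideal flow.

P_gauge ≈ -25.3 kPa

Bernoulli surface→outlet gives ½v² = g·h_out, so v = √(2·9.8·1.51) = 5.44 m/s.
Continuity keeps v the same throughout the tube; from surface to crest, P_atm + 0 = P_top + ½ρv² + ρg·h_top.
P_top = 100200 − ½·1030·5.44² − 1030·9.8·1.00 = 74900 Pa. So P_gauge = P_top − P_atm = -25300 Pa.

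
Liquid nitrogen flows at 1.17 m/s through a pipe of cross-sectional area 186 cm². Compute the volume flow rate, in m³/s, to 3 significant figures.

0.0218 m³/s

Q = A·v = 0.0186 m² × 1.17 m/s = 0.0218 m³/s.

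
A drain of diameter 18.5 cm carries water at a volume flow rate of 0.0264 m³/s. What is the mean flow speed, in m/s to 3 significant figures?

v ≈ 0.982 m/s

Q = 0.0264 m³/s = 0.0264 m³/s.
v = Q/A = 0.0264 / 0.0269 = 0.982 m/s.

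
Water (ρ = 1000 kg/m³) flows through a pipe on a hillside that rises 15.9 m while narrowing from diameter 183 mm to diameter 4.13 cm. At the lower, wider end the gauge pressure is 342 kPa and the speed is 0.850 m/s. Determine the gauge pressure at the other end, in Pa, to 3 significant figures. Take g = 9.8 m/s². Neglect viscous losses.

P₂ ≈ 47300 Pa

The volume flow rate is constant, so v₂ = (A₁/A₂)v₁ = (263/13.4)·0.850 = 16.7 m/s.
Bernoulli: P₁ + ½ρv₁² + ρg h₁ = P₂ + ½ρv₂² + ρg h₂, so P₂ = P₁ + ½ρ(v₁² − v₂²) − ρg(h₂ − h₁).
P₂ = 342000 + ½·1000·(0.850² − 16.7²) − 1000·9.8·(+15.9) = 342000 + (-139000) − (156000) = 47300 Pa.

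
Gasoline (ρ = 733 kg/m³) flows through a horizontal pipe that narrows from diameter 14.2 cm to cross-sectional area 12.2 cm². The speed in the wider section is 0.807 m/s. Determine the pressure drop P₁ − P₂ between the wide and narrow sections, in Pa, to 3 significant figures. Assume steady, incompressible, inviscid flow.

ΔP = 40000 Pa

Mass conservation (A₁v₁ = A₂v₂) gives v₂ = 0.807 × 158/12.2 = 10.5 m/s.
The pipe is horizontal, so Bernoulli reduces to P₁ + ½ρv₁² = P₂ + ½ρv₂².
P₁ − P₂ = ½·733·(10.5² − 0.807²) = ½·733·109 = 40000 Pa.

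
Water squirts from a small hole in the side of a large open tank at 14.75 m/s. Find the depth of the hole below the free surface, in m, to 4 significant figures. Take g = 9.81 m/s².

h ≈ 11.09 m

Torricelli: v = √(2gh), so h = v²/(2g).
h = 14.75²/(2·9.81) = 217.6/19.62 = 11.09 m.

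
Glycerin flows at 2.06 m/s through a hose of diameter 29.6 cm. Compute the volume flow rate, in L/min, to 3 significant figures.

Q = A·v = 0.0688 m² × 2.06 m/s = 0.142 m³/s.
Converting: 0.142 m³/s × 60000 = 8510 L/min.

8510 L/min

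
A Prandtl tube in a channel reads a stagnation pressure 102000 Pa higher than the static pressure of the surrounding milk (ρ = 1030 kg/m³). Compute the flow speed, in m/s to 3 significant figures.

14.1 m/s

The dynamic pressure equals the rise in static pressure at the stagnation point: ΔP = ½ρv².
v = √(2ΔP/ρ) = √(2·102000/1030) = 14.1 m/s.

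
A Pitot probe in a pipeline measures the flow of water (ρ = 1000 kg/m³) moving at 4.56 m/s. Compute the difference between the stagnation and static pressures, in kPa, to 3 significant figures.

ΔP ≈ 10.4 kPa

Bernoulli between the free stream and the stagnation point: ½ρv² = P_stag − P_static.
ΔP = ½·1000·4.56² = 10400 Pa.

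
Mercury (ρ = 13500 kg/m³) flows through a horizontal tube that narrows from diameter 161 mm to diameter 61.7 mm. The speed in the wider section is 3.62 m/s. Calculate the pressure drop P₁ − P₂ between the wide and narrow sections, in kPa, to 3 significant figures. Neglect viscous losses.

ΔP ≈ 4010 kPa

By continuity, v₂ = v₁·A₁/A₂ = 3.62·(204/29.9) = 24.6 m/s.
Bernoulli (h₁ = h₂): P₁ − P₂ = ½ρ(v₂² − v₁²).
P₁ − P₂ = ½·13500·(24.6² − 3.62²) = ½·13500·594 = 4010000 Pa.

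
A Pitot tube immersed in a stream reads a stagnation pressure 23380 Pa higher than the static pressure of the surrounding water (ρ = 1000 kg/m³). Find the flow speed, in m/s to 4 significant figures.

The dynamic pressure equals the rise in static pressure at the stagnation point: ΔP = ½ρv².
v = √(2ΔP/ρ) = √(2·23380/1000) = 6.838 m/s.

v = 6.838 m/s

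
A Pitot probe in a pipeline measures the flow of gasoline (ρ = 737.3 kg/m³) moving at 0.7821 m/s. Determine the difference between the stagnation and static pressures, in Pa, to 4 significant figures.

The dynamic pressure equals the rise in static pressure at the stagnation point: ΔP = ½ρv².
ΔP = ½·737.3·0.7821² = 225.5 Pa.

ΔP ≈ 225.5 Pa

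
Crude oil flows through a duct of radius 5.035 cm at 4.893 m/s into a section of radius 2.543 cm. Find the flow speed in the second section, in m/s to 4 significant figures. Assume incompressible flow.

Mass conservation (A₁v₁ = A₂v₂) gives v₂ = 4.893 × 79.64/20.32 = 19.18 m/s.

v₂ ≈ 19.18 m/s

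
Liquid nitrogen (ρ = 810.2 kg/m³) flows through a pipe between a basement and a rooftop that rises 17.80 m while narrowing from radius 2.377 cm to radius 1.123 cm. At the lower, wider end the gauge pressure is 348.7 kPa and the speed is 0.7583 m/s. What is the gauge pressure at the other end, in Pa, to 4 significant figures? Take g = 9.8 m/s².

The volume flow rate is constant, so v₂ = (A₁/A₂)v₁ = (17.75/3.962)·0.7583 = 3.397 m/s.
Bernoulli: P₁ + ½ρv₁² + ρg h₁ = P₂ + ½ρv₂² + ρg h₂, so P₂ = P₁ + ½ρ(v₁² − v₂²) − ρg(h₂ − h₁).
P₂ = 348700 + ½·810.2·(0.7583² − 3.397²) − 810.2·9.8·(+17.80) = 348700 + (-4443) − (141300) = 202900 Pa.

202900 Pa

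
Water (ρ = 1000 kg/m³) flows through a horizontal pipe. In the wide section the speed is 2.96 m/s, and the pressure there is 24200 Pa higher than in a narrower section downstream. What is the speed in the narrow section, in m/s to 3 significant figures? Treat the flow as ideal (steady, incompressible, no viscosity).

7.56 m/s

Along the level pipe P + ½ρv² is conserved, hence v₂² = v₁² + 2(P₁ − P₂)/ρ.
v₂ = √(2.96² + 2·24200/1000) = √(8.76 + 48.4) = 7.56 m/s.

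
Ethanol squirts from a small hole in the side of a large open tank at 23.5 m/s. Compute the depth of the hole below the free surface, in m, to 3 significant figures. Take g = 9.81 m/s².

For a small hole in a large open tank, ½v² = gh, giving h = v²/(2g).
h = 23.5²/(2·9.81) = 552/19.62 = 28.1 m.

h ≈ 28.1 m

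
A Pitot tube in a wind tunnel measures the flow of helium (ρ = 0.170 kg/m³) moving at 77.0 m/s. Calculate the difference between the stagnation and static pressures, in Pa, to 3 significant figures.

Bernoulli between the free stream and the stagnation point: ½ρv² = P_stag − P_static.
ΔP = ½·0.170·77.0² = 504 Pa.

504 Pa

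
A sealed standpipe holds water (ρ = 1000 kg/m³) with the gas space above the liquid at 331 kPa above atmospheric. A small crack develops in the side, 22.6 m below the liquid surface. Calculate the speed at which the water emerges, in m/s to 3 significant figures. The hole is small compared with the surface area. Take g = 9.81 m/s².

v = 33.2 m/s

Take point 1 at the surface (v₁ ≈ 0) and point 2 at the hole (at atmospheric pressure). Bernoulli: P₁ + ρg h = P_atm + ½ρv₂².
With P₁ − P_atm = 331000 Pa, v₂ = √(2gh + 2ΔP/ρ) = √(2·9.81·22.6 + 2·331000/1000) = 33.2 m/s.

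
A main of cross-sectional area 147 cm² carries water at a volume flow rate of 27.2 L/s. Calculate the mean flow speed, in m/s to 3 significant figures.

v ≈ 1.85 m/s

Q = 27.2 L/s = 0.0272 m³/s.
v = Q/A = 0.0272 / 0.0147 = 1.85 m/s.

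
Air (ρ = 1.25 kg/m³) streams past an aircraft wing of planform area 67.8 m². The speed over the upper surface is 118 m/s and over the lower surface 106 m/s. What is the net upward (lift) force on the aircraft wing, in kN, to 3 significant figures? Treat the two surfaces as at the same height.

F ≈ 114 kN

From P + ½ρv² = const at equal height, P_low − P_up = ½ρ(v_up² − v_low²).
ΔP = ½·1.25·(118² − 106²) = 1680 Pa.
Lift = ΔP · A = 1680 × 67.8 = 114000 N.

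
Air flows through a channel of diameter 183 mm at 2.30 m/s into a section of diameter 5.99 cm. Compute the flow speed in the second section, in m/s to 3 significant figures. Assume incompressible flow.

v₂ ≈ 21.5 m/s

Mass conservation (A₁v₁ = A₂v₂) gives v₂ = 2.30 × 263/28.2 = 21.5 m/s.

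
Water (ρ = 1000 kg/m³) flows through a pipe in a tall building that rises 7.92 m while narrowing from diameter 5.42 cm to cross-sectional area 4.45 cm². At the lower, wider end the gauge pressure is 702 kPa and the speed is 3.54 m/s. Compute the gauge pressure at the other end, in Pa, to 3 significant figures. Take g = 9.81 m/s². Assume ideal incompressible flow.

By continuity, v₂ = v₁·A₁/A₂ = 3.54·(23.1/4.45) = 18.4 m/s.
Applying Bernoulli between the two ends and solving for P₂: P₂ = P₁ + ½ρ(v₁² − v₂²) − ρgΔh.
P₂ = 702000 + ½·1000·(3.54² − 18.4²) − 1000·9.81·(+7.92) = 702000 + (-162000) − (77700) = 462000 Pa.

P₂ ≈ 462000 Pa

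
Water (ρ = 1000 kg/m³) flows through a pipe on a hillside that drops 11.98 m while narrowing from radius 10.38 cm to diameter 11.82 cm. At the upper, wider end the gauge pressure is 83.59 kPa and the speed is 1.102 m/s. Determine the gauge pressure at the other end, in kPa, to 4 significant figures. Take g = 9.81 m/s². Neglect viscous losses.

P₂ ≈ 195.9 kPa

Mass conservation (A₁v₁ = A₂v₂) gives v₂ = 1.102 × 338.5/109.7 = 3.399 m/s.
Energy conservation along the streamline gives P₂ = P₁ − ½ρ(v₂² − v₁²) − ρg(h₂ − h₁).
P₂ = 83590 + ½·1000·(1.102² − 3.399²) − 1000·9.81·(−11.98) = 83590 + (-5171) − (-117500) = 195900 Pa.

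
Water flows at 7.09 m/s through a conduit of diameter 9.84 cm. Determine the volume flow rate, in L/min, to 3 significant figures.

Q ≈ 3240 L/min

Q = A·v = 0.00760 m² × 7.09 m/s = 0.0539 m³/s.
Converting: 0.0539 m³/s × 60000 = 3240 L/min.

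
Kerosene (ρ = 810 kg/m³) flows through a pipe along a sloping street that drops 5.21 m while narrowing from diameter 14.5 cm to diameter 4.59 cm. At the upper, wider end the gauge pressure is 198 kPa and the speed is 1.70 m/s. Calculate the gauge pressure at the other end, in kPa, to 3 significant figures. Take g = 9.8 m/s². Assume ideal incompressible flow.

By continuity, v₂ = v₁·A₁/A₂ = 1.70·(165/16.5) = 17.0 m/s.
Bernoulli: P₁ + ½ρv₁² + ρg h₁ = P₂ + ½ρv₂² + ρg h₂, so P₂ = P₁ + ½ρ(v₁² − v₂²) − ρg(h₂ − h₁).
P₂ = 198000 + ½·810·(1.70² − 17.0²) − 810·9.8·(−5.21) = 198000 + (-115000) − (-41400) = 124000 Pa.

P₂ ≈ 124 kPa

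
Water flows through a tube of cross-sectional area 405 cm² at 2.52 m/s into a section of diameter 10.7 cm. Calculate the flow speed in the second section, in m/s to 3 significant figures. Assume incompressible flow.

v₂ ≈ 11.4 m/s

Mass conservation (A₁v₁ = A₂v₂) gives v₂ = 2.52 × 405/89.9 = 11.4 m/s.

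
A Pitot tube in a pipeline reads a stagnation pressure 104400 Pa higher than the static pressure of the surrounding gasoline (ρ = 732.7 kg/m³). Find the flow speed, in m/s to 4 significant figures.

At the stagnation point the flow is brought to rest, so Bernoulli gives P_stag − P_static = ½ρv².
v = √(2ΔP/ρ) = √(2·104400/732.7) = 16.88 m/s.

v ≈ 16.88 m/s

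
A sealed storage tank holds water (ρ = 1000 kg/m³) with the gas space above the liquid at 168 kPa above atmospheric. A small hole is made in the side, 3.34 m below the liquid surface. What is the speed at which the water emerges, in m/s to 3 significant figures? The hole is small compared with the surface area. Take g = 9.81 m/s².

Take point 1 at the surface (v₁ ≈ 0) and point 2 at the hole (at atmospheric pressure). Bernoulli: P₁ + ρg h = P_atm + ½ρv₂².
With P₁ − P_atm = 168000 Pa, v₂ = √(2gh + 2ΔP/ρ) = √(2·9.81·3.34 + 2·168000/1000) = 20.0 m/s.

v ≈ 20.0 m/s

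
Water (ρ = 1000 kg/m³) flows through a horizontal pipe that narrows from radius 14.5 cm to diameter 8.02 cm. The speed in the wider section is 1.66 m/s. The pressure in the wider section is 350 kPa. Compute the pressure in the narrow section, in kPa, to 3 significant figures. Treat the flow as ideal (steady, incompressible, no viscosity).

By continuity, v₂ = v₁·A₁/A₂ = 1.66·(661/50.5) = 21.7 m/s.
The pipe is horizontal, so Bernoulli reduces to P₁ + ½ρv₁² = P₂ + ½ρv₂².
P₂ = P₁ − ½ρ(v₂² − v₁²) = 350000 − ½·1000·(21.7² − 1.66²) = 350000 − 234000 = 116000 Pa.

116 kPa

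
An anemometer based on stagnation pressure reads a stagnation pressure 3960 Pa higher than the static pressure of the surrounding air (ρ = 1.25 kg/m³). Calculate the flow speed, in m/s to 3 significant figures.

The dynamic pressure equals the rise in static pressure at the stagnation point: ΔP = ½ρv².
v = √(2ΔP/ρ) = √(2·3960/1.25) = 79.6 m/s.

v = 79.6 m/s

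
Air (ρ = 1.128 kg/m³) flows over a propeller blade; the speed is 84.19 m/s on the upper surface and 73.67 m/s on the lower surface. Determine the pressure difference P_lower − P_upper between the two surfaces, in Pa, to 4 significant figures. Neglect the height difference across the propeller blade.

Bernoulli (same height): P_lower − P_upper = ½ρ(v_upper² − v_lower²).
ΔP = ½·1.128·(84.19² − 73.67²) = 936.6 Pa.

936.6 Pa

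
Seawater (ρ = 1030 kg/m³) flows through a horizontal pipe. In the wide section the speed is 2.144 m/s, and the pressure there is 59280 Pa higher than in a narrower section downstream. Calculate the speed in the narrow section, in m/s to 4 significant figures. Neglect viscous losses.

With h₁ = h₂, rearranging Bernoulli gives v₂ = √(v₁² + 2ΔP/ρ).
v₂ = √(2.144² + 2·59280/1030) = √(4.597 + 115.1) = 10.94 m/s.

v₂ ≈ 10.94 m/s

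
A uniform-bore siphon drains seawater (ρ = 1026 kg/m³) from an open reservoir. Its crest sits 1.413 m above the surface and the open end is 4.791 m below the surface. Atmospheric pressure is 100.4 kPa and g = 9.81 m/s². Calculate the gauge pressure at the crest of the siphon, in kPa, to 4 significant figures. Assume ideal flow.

P_gauge ≈ -62.44 kPa

The outlet speed comes from Torricelli: v = √(2g·4.791) = 9.695 m/s.
With constant cross-section the crest speed equals v; applying Bernoulli from the surface up to the crest, P_top = P_atm − ½ρv² − ρg·h_top.
P_top = 100400 − ½·1026·9.695² − 1026·9.81·1.413 = 37960 Pa. So P_gauge = P_top − P_atm = -62440 Pa.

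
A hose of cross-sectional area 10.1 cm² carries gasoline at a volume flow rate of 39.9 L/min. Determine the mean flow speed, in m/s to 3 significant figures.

Q = 39.9 L/min = 0.000665 m³/s.
v = Q/A = 0.000665 / 0.00101 = 0.658 m/s.

0.658 m/s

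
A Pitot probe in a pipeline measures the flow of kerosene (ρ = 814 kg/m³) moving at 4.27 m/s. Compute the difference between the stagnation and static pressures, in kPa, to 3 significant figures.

At the stagnation point the flow is brought to rest, so Bernoulli gives P_stag − P_static = ½ρv².
ΔP = ½·814·4.27² = 7420 Pa.

ΔP ≈ 7.42 kPa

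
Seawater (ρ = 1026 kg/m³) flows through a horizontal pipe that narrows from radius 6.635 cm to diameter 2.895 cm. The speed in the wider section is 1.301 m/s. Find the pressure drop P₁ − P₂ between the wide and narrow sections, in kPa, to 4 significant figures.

By continuity, v₂ = v₁·A₁/A₂ = 1.301·(138.3/6.582) = 27.34 m/s.
Bernoulli (h₁ = h₂): P₁ − P₂ = ½ρ(v₂² − v₁²).
P₁ − P₂ = ½·1026·(27.34² − 1.301²) = ½·1026·745.5 = 382500 Pa.

ΔP = 382.5 kPa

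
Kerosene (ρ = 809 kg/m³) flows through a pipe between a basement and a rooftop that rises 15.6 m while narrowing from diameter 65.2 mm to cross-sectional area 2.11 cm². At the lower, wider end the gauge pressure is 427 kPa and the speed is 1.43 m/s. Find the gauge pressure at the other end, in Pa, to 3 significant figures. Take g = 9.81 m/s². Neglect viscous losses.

Continuity gives A₁v₁ = A₂v₂, so v₂ = (33.4 cm²)/(2.11 cm²) × 1.43 m/s = 22.6 m/s.
Applying Bernoulli between the two ends and solving for P₂: P₂ = P₁ + ½ρ(v₁² − v₂²) − ρgΔh.
P₂ = 427000 + ½·809·(1.43² − 22.6²) − 809·9.81·(+15.6) = 427000 + (-206000) − (124000) = 96900 Pa.

P₂ = 96900 Pa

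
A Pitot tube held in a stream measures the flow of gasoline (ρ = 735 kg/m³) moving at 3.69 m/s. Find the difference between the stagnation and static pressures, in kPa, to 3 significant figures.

The dynamic pressure equals the rise in static pressure at the stagnation point: ΔP = ½ρv².
ΔP = ½·735·3.69² = 5000 Pa.

ΔP ≈ 5.00 kPa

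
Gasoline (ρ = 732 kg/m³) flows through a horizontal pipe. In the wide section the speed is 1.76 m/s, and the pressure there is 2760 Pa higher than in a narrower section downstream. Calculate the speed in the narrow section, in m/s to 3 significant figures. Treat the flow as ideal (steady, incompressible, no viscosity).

With h₁ = h₂, rearranging Bernoulli gives v₂ = √(v₁² + 2ΔP/ρ).
v₂ = √(1.76² + 2·2760/732) = √(3.10 + 7.54) = 3.26 m/s.

v₂ ≈ 3.26 m/s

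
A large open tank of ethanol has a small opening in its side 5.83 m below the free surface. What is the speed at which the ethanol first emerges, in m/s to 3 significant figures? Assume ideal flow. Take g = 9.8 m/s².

The surface is effectively still and both ends are open, so ½v² = gh and v = √(2·9.8·5.83) = 10.7 m/s.

v ≈ 10.7 m/s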